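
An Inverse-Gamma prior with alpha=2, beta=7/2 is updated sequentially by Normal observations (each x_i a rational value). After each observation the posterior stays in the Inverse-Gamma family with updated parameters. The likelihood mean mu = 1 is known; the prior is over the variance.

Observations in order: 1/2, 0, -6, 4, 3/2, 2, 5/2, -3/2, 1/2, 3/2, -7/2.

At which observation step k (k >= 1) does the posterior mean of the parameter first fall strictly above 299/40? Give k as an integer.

k = 3

obs 1: x=1/2 → posterior Inverse-Gamma(5/2, 29/8)
obs 2: x=0 → posterior Inverse-Gamma(3, 33/8)
obs 3: x=-6 → posterior Inverse-Gamma(7/2, 229/8)
obs 4: x=4 → posterior Inverse-Gamma(4, 265/8)
obs 5: x=3/2 → posterior Inverse-Gamma(9/2, 133/4)
obs 6: x=2 → posterior Inverse-Gamma(5, 135/4)
obs 7: x=5/2 → posterior Inverse-Gamma(11/2, 279/8)
obs 8: x=-3/2 → posterior Inverse-Gamma(6, 38)
obs 9: x=1/2 → posterior Inverse-Gamma(13/2, 305/8)
obs 10: x=3/2 → posterior Inverse-Gamma(7, 153/4)
obs 11: x=-7/2 → posterior Inverse-Gamma(15/2, 387/8)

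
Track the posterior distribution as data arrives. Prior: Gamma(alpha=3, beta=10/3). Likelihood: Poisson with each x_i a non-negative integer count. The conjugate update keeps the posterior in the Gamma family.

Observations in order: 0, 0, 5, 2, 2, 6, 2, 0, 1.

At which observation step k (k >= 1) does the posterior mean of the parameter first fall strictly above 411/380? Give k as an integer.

obs 1: x=0 → posterior Gamma(3, 13/3)
obs 2: x=0 → posterior Gamma(3, 16/3)
obs 3: x=5 → posterior Gamma(8, 19/3)
obs 4: x=2 → posterior Gamma(10, 22/3)
obs 5: x=2 → posterior Gamma(12, 25/3)
obs 6: x=6 → posterior Gamma(18, 28/3)
obs 7: x=2 → posterior Gamma(20, 31/3)
obs 8: x=0 → posterior Gamma(20, 34/3)
obs 9: x=1 → posterior Gamma(21, 37/3)

k = 3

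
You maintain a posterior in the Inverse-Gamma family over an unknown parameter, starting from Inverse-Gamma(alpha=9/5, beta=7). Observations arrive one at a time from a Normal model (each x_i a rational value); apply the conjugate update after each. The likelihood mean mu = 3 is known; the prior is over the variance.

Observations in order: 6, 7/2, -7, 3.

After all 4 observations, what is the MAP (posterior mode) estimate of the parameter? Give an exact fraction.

obs 1: x=6 → posterior Inverse-Gamma(23/10, 23/2)
obs 2: x=7/2 → posterior Inverse-Gamma(14/5, 93/8)
obs 3: x=-7 → posterior Inverse-Gamma(33/10, 493/8)
obs 4: x=3 → posterior Inverse-Gamma(19/5, 493/8)

2465/192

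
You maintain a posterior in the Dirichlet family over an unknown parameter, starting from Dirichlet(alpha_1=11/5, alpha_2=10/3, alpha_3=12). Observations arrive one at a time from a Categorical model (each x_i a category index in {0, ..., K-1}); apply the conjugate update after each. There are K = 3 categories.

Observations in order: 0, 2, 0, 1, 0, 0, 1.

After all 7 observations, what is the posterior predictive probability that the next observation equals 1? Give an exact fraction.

5/23

obs 1: x=0 → posterior Dirichlet(16/5, 10/3, 12)
obs 2: x=2 → posterior Dirichlet(16/5, 10/3, 13)
obs 3: x=0 → posterior Dirichlet(21/5, 10/3, 13)
obs 4: x=1 → posterior Dirichlet(21/5, 13/3, 13)
obs 5: x=0 → posterior Dirichlet(26/5, 13/3, 13)
obs 6: x=0 → posterior Dirichlet(31/5, 13/3, 13)
obs 7: x=1 → posterior Dirichlet(31/5, 16/3, 13)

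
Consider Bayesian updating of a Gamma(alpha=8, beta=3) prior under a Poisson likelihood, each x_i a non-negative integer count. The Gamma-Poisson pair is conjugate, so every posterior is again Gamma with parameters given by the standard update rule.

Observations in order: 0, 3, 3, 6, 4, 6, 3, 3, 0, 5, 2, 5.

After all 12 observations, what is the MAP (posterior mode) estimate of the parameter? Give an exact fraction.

obs 1: x=0 → posterior Gamma(8, 4)
obs 2: x=3 → posterior Gamma(11, 5)
obs 3: x=3 → posterior Gamma(14, 6)
obs 4: x=6 → posterior Gamma(20, 7)
obs 5: x=4 → posterior Gamma(24, 8)
obs 6: x=6 → posterior Gamma(30, 9)
obs 7: x=3 → posterior Gamma(33, 10)
obs 8: x=3 → posterior Gamma(36, 11)
obs 9: x=0 → posterior Gamma(36, 12)
obs 10: x=5 → posterior Gamma(41, 13)
obs 11: x=2 → posterior Gamma(43, 14)
obs 12: x=5 → posterior Gamma(48, 15)

47/15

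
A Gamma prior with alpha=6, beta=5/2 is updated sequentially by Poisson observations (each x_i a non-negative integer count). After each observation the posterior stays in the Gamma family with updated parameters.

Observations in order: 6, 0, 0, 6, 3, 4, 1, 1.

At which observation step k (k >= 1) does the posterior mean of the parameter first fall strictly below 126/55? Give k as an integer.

obs 1: x=6 → posterior Gamma(12, 7/2)
obs 2: x=0 → posterior Gamma(12, 9/2)
obs 3: x=0 → posterior Gamma(12, 11/2)
obs 4: x=6 → posterior Gamma(18, 13/2)
obs 5: x=3 → posterior Gamma(21, 15/2)
obs 6: x=4 → posterior Gamma(25, 17/2)
obs 7: x=1 → posterior Gamma(26, 19/2)
obs 8: x=1 → posterior Gamma(27, 21/2)

k = 3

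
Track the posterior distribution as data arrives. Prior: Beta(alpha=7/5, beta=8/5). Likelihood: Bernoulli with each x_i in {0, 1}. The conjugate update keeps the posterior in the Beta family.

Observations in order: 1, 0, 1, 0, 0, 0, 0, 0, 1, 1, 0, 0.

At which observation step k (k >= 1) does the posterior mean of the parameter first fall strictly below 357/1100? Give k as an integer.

obs 1: x=1 → posterior Beta(12/5, 8/5)
obs 2: x=0 → posterior Beta(12/5, 13/5)
obs 3: x=1 → posterior Beta(17/5, 13/5)
obs 4: x=0 → posterior Beta(17/5, 18/5)
obs 5: x=0 → posterior Beta(17/5, 23/5)
obs 6: x=0 → posterior Beta(17/5, 28/5)
obs 7: x=0 → posterior Beta(17/5, 33/5)
obs 8: x=0 → posterior Beta(17/5, 38/5)
obs 9: x=1 → posterior Beta(22/5, 38/5)
obs 10: x=1 → posterior Beta(27/5, 38/5)
obs 11: x=0 → posterior Beta(27/5, 43/5)
obs 12: x=0 → posterior Beta(27/5, 48/5)

k = 8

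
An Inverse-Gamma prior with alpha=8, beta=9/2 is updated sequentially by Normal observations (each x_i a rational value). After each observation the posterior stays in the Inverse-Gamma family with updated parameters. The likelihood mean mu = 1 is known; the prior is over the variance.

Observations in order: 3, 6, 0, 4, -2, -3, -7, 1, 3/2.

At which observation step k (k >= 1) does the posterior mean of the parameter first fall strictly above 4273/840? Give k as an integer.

obs 1: x=3 → posterior Inverse-Gamma(17/2, 13/2)
obs 2: x=6 → posterior Inverse-Gamma(9, 19)
obs 3: x=0 → posterior Inverse-Gamma(19/2, 39/2)
obs 4: x=4 → posterior Inverse-Gamma(10, 24)
obs 5: x=-2 → posterior Inverse-Gamma(21/2, 57/2)
obs 6: x=-3 → posterior Inverse-Gamma(11, 73/2)
obs 7: x=-7 → posterior Inverse-Gamma(23/2, 137/2)
obs 8: x=1 → posterior Inverse-Gamma(12, 137/2)
obs 9: x=3/2 → posterior Inverse-Gamma(25/2, 549/8)

k = 7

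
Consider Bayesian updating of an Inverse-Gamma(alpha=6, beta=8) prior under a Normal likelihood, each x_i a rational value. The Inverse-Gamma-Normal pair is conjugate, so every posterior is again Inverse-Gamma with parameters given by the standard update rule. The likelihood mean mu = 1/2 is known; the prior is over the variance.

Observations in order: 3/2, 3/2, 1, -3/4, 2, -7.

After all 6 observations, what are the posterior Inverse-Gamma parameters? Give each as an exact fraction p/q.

obs 1: x=3/2 → posterior Inverse-Gamma(13/2, 17/2)
obs 2: x=3/2 → posterior Inverse-Gamma(7, 9)
obs 3: x=1 → posterior Inverse-Gamma(15/2, 73/8)
obs 4: x=-3/4 → posterior Inverse-Gamma(8, 317/32)
obs 5: x=2 → posterior Inverse-Gamma(17/2, 353/32)
obs 6: x=-7 → posterior Inverse-Gamma(9, 1253/32)

alpha=9, beta=1253/32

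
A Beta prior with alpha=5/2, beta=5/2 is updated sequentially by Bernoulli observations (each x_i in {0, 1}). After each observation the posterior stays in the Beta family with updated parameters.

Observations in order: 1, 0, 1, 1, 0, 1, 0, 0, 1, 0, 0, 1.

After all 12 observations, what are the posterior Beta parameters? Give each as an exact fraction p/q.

alpha=17/2, beta=17/2

obs 1: x=1 → posterior Beta(7/2, 5/2)
obs 2: x=0 → posterior Beta(7/2, 7/2)
obs 3: x=1 → posterior Beta(9/2, 7/2)
obs 4: x=1 → posterior Beta(11/2, 7/2)
obs 5: x=0 → posterior Beta(11/2, 9/2)
obs 6: x=1 → posterior Beta(13/2, 9/2)
obs 7: x=0 → posterior Beta(13/2, 11/2)
obs 8: x=0 → posterior Beta(13/2, 13/2)
obs 9: x=1 → posterior Beta(15/2, 13/2)
obs 10: x=0 → posterior Beta(15/2, 15/2)
obs 11: x=0 → posterior Beta(15/2, 17/2)
obs 12: x=1 → posterior Beta(17/2, 17/2)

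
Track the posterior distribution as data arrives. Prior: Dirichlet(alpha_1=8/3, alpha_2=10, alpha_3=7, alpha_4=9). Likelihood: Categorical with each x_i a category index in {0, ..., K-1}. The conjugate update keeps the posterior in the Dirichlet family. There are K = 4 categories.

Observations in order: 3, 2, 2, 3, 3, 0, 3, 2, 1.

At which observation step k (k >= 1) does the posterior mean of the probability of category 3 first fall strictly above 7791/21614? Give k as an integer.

k = 7

obs 1: x=3 → posterior Dirichlet(8/3, 10, 7, 10)
obs 2: x=2 → posterior Dirichlet(8/3, 10, 8, 10)
obs 3: x=2 → posterior Dirichlet(8/3, 10, 9, 10)
obs 4: x=3 → posterior Dirichlet(8/3, 10, 9, 11)
obs 5: x=3 → posterior Dirichlet(8/3, 10, 9, 12)
obs 6: x=0 → posterior Dirichlet(11/3, 10, 9, 12)
obs 7: x=3 → posterior Dirichlet(11/3, 10, 9, 13)
obs 8: x=2 → posterior Dirichlet(11/3, 10, 10, 13)
obs 9: x=1 → posterior Dirichlet(11/3, 11, 10, 13)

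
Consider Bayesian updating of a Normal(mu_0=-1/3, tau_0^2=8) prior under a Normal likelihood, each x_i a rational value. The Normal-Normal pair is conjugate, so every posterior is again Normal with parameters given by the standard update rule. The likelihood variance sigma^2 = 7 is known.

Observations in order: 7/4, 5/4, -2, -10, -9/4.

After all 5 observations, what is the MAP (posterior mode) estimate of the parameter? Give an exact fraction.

obs 1: x=7/4 → posterior Normal(7/9, 56/15)
obs 2: x=5/4 → posterior Normal(65/69, 56/23)
obs 3: x=-2 → posterior Normal(17/93, 56/31)
obs 4: x=-10 → posterior Normal(-223/117, 56/39)
obs 5: x=-9/4 → posterior Normal(-277/141, 56/47)

-277/141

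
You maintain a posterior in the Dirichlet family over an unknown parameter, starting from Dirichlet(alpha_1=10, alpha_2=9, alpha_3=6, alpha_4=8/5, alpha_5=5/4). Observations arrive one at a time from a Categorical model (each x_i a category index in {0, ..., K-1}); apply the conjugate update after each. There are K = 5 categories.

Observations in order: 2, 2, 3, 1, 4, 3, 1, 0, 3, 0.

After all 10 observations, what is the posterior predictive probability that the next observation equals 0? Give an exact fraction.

obs 1: x=2 → posterior Dirichlet(10, 9, 7, 8/5, 5/4)
obs 2: x=2 → posterior Dirichlet(10, 9, 8, 8/5, 5/4)
obs 3: x=3 → posterior Dirichlet(10, 9, 8, 13/5, 5/4)
obs 4: x=1 → posterior Dirichlet(10, 10, 8, 13/5, 5/4)
obs 5: x=4 → posterior Dirichlet(10, 10, 8, 13/5, 9/4)
obs 6: x=3 → posterior Dirichlet(10, 10, 8, 18/5, 9/4)
obs 7: x=1 → posterior Dirichlet(10, 11, 8, 18/5, 9/4)
obs 8: x=0 → posterior Dirichlet(11, 11, 8, 18/5, 9/4)
obs 9: x=3 → posterior Dirichlet(11, 11, 8, 23/5, 9/4)
obs 10: x=0 → posterior Dirichlet(12, 11, 8, 23/5, 9/4)

240/757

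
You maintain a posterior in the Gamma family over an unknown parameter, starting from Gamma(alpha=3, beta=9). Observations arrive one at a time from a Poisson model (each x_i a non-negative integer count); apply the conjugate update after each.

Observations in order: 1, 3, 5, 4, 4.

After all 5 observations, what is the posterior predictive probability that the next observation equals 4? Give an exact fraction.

obs 1: x=1 → posterior Gamma(4, 10)
obs 2: x=3 → posterior Gamma(7, 11)
obs 3: x=5 → posterior Gamma(12, 12)
obs 4: x=4 → posterior Gamma(16, 13)
obs 5: x=4 → posterior Gamma(20, 14)

148176480358179383563780096/3366822439205646514892578125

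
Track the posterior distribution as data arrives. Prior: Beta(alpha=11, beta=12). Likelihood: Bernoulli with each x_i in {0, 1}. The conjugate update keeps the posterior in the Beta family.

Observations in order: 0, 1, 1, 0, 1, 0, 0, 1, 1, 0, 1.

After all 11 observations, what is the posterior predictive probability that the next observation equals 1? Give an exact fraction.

obs 1: x=0 → posterior Beta(11, 13)
obs 2: x=1 → posterior Beta(12, 13)
obs 3: x=1 → posterior Beta(13, 13)
obs 4: x=0 → posterior Beta(13, 14)
obs 5: x=1 → posterior Beta(14, 14)
obs 6: x=0 → posterior Beta(14, 15)
obs 7: x=0 → posterior Beta(14, 16)
obs 8: x=1 → posterior Beta(15, 16)
obs 9: x=1 → posterior Beta(16, 16)
obs 10: x=0 → posterior Beta(16, 17)
obs 11: x=1 → posterior Beta(17, 17)

1/2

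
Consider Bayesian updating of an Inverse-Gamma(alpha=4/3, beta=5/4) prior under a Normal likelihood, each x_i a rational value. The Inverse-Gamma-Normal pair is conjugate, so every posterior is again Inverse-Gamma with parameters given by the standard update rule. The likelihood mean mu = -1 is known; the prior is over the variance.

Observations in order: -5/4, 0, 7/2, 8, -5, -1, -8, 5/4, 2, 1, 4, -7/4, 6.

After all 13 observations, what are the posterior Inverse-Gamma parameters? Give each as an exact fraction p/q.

alpha=47/6, beta=4199/32

obs 1: x=-5/4 → posterior Inverse-Gamma(11/6, 41/32)
obs 2: x=0 → posterior Inverse-Gamma(7/3, 57/32)
obs 3: x=7/2 → posterior Inverse-Gamma(17/6, 381/32)
obs 4: x=8 → posterior Inverse-Gamma(10/3, 1677/32)
obs 5: x=-5 → posterior Inverse-Gamma(23/6, 1933/32)
obs 6: x=-1 → posterior Inverse-Gamma(13/3, 1933/32)
obs 7: x=-8 → posterior Inverse-Gamma(29/6, 2717/32)
obs 8: x=5/4 → posterior Inverse-Gamma(16/3, 1399/16)
obs 9: x=2 → posterior Inverse-Gamma(35/6, 1471/16)
obs 10: x=1 → posterior Inverse-Gamma(19/3, 1503/16)
obs 11: x=4 → posterior Inverse-Gamma(41/6, 1703/16)
obs 12: x=-7/4 → posterior Inverse-Gamma(22/3, 3415/32)
obs 13: x=6 → posterior Inverse-Gamma(47/6, 4199/32)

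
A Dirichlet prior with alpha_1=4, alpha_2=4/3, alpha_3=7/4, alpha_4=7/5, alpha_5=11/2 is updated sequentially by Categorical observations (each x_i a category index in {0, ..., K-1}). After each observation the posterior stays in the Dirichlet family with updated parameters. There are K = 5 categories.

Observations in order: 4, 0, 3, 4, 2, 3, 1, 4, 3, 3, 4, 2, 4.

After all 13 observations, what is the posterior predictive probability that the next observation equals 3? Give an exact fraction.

324/1619

obs 1: x=4 → posterior Dirichlet(4, 4/3, 7/4, 7/5, 13/2)
obs 2: x=0 → posterior Dirichlet(5, 4/3, 7/4, 7/5, 13/2)
obs 3: x=3 → posterior Dirichlet(5, 4/3, 7/4, 12/5, 13/2)
obs 4: x=4 → posterior Dirichlet(5, 4/3, 7/4, 12/5, 15/2)
obs 5: x=2 → posterior Dirichlet(5, 4/3, 11/4, 12/5, 15/2)
obs 6: x=3 → posterior Dirichlet(5, 4/3, 11/4, 17/5, 15/2)
obs 7: x=1 → posterior Dirichlet(5, 7/3, 11/4, 17/5, 15/2)
obs 8: x=4 → posterior Dirichlet(5, 7/3, 11/4, 17/5, 17/2)
obs 9: x=3 → posterior Dirichlet(5, 7/3, 11/4, 22/5, 17/2)
obs 10: x=3 → posterior Dirichlet(5, 7/3, 11/4, 27/5, 17/2)
obs 11: x=4 → posterior Dirichlet(5, 7/3, 11/4, 27/5, 19/2)
obs 12: x=2 → posterior Dirichlet(5, 7/3, 15/4, 27/5, 19/2)
obs 13: x=4 → posterior Dirichlet(5, 7/3, 15/4, 27/5, 21/2)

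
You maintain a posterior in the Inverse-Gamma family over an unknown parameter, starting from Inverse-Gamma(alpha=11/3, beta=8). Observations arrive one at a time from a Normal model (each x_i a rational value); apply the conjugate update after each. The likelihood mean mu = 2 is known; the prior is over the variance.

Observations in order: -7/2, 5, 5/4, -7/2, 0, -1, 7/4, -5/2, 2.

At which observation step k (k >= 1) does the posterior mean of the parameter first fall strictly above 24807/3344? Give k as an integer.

obs 1: x=-7/2 → posterior Inverse-Gamma(25/6, 185/8)
obs 2: x=5 → posterior Inverse-Gamma(14/3, 221/8)
obs 3: x=5/4 → posterior Inverse-Gamma(31/6, 893/32)
obs 4: x=-7/2 → posterior Inverse-Gamma(17/3, 1377/32)
obs 5: x=0 → posterior Inverse-Gamma(37/6, 1441/32)
obs 6: x=-1 → posterior Inverse-Gamma(20/3, 1585/32)
obs 7: x=7/4 → posterior Inverse-Gamma(43/6, 793/16)
obs 8: x=-5/2 → posterior Inverse-Gamma(23/3, 955/16)
obs 9: x=2 → posterior Inverse-Gamma(49/6, 955/16)

k = 2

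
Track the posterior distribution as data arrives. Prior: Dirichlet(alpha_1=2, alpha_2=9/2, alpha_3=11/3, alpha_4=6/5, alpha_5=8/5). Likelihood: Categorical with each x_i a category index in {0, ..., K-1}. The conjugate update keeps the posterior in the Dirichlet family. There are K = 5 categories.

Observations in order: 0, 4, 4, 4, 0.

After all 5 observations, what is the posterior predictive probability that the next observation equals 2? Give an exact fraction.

obs 1: x=0 → posterior Dirichlet(3, 9/2, 11/3, 6/5, 8/5)
obs 2: x=4 → posterior Dirichlet(3, 9/2, 11/3, 6/5, 13/5)
obs 3: x=4 → posterior Dirichlet(3, 9/2, 11/3, 6/5, 18/5)
obs 4: x=4 → posterior Dirichlet(3, 9/2, 11/3, 6/5, 23/5)
obs 5: x=0 → posterior Dirichlet(4, 9/2, 11/3, 6/5, 23/5)

10/49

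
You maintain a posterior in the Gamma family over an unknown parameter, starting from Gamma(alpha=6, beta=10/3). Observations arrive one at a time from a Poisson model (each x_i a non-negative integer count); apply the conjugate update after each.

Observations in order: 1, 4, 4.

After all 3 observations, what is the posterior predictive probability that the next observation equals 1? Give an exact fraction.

obs 1: x=1 → posterior Gamma(7, 13/3)
obs 2: x=4 → posterior Gamma(11, 16/3)
obs 3: x=4 → posterior Gamma(15, 19/3)

683150716344365923455/3011361496339065143296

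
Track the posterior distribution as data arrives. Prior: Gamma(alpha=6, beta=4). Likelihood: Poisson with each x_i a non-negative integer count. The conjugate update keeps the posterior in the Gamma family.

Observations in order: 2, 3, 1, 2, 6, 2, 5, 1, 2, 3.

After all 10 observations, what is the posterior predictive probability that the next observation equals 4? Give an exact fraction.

obs 1: x=2 → posterior Gamma(8, 5)
obs 2: x=3 → posterior Gamma(11, 6)
obs 3: x=1 → posterior Gamma(12, 7)
obs 4: x=2 → posterior Gamma(14, 8)
obs 5: x=6 → posterior Gamma(20, 9)
obs 6: x=2 → posterior Gamma(22, 10)
obs 7: x=5 → posterior Gamma(27, 11)
obs 8: x=1 → posterior Gamma(28, 12)
obs 9: x=2 → posterior Gamma(30, 13)
obs 10: x=3 → posterior Gamma(33, 14)

86929028071935696357688323911950266269696/728054803024856766569428145885467529296875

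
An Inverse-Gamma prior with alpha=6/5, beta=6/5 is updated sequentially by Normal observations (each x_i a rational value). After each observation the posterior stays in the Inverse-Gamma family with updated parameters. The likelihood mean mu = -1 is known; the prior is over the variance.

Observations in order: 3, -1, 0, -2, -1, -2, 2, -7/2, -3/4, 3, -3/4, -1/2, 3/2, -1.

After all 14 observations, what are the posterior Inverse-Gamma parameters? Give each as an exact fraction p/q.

obs 1: x=3 → posterior Inverse-Gamma(17/10, 46/5)
obs 2: x=-1 → posterior Inverse-Gamma(11/5, 46/5)
obs 3: x=0 → posterior Inverse-Gamma(27/10, 97/10)
obs 4: x=-2 → posterior Inverse-Gamma(16/5, 51/5)
obs 5: x=-1 → posterior Inverse-Gamma(37/10, 51/5)
obs 6: x=-2 → posterior Inverse-Gamma(21/5, 107/10)
obs 7: x=2 → posterior Inverse-Gamma(47/10, 76/5)
obs 8: x=-7/2 → posterior Inverse-Gamma(26/5, 733/40)
obs 9: x=-3/4 → posterior Inverse-Gamma(57/10, 2937/160)
obs 10: x=3 → posterior Inverse-Gamma(31/5, 4217/160)
obs 11: x=-3/4 → posterior Inverse-Gamma(67/10, 2111/80)
obs 12: x=-1/2 → posterior Inverse-Gamma(36/5, 2121/80)
obs 13: x=3/2 → posterior Inverse-Gamma(77/10, 2371/80)
obs 14: x=-1 → posterior Inverse-Gamma(41/5, 2371/80)

alpha=41/5, beta=2371/80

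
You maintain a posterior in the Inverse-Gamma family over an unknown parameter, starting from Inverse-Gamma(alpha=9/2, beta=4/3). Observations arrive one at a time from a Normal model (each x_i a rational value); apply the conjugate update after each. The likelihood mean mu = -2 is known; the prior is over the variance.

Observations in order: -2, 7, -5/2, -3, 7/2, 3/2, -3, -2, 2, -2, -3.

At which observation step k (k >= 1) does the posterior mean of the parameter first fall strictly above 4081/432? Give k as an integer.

obs 1: x=-2 → posterior Inverse-Gamma(5, 4/3)
obs 2: x=7 → posterior Inverse-Gamma(11/2, 251/6)
obs 3: x=-5/2 → posterior Inverse-Gamma(6, 1007/24)
obs 4: x=-3 → posterior Inverse-Gamma(13/2, 1019/24)
obs 5: x=7/2 → posterior Inverse-Gamma(7, 691/12)
obs 6: x=3/2 → posterior Inverse-Gamma(15/2, 1529/24)
obs 7: x=-3 → posterior Inverse-Gamma(8, 1541/24)
obs 8: x=-2 → posterior Inverse-Gamma(17/2, 1541/24)
obs 9: x=2 → posterior Inverse-Gamma(9, 1733/24)
obs 10: x=-2 → posterior Inverse-Gamma(19/2, 1733/24)
obs 11: x=-3 → posterior Inverse-Gamma(10, 1745/24)

k = 5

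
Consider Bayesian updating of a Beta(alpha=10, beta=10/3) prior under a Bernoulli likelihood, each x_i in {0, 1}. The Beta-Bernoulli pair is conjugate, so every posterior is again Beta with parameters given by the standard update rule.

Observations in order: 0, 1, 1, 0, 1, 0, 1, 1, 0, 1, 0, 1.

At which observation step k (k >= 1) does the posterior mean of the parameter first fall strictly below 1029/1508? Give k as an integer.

k = 6

obs 1: x=0 → posterior Beta(10, 13/3)
obs 2: x=1 → posterior Beta(11, 13/3)
obs 3: x=1 → posterior Beta(12, 13/3)
obs 4: x=0 → posterior Beta(12, 16/3)
obs 5: x=1 → posterior Beta(13, 16/3)
obs 6: x=0 → posterior Beta(13, 19/3)
obs 7: x=1 → posterior Beta(14, 19/3)
obs 8: x=1 → posterior Beta(15, 19/3)
obs 9: x=0 → posterior Beta(15, 22/3)
obs 10: x=1 → posterior Beta(16, 22/3)
obs 11: x=0 → posterior Beta(16, 25/3)
obs 12: x=1 → posterior Beta(17, 25/3)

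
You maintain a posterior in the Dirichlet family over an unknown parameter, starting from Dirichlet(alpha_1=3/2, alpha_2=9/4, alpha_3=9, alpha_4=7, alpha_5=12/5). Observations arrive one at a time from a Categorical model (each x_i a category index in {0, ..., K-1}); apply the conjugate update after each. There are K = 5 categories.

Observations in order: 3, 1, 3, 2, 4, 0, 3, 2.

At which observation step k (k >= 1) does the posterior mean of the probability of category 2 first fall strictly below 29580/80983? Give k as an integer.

k = 3

obs 1: x=3 → posterior Dirichlet(3/2, 9/4, 9, 8, 12/5)
obs 2: x=1 → posterior Dirichlet(3/2, 13/4, 9, 8, 12/5)
obs 3: x=3 → posterior Dirichlet(3/2, 13/4, 9, 9, 12/5)
obs 4: x=2 → posterior Dirichlet(3/2, 13/4, 10, 9, 12/5)
obs 5: x=4 → posterior Dirichlet(3/2, 13/4, 10, 9, 17/5)
obs 6: x=0 → posterior Dirichlet(5/2, 13/4, 10, 9, 17/5)
obs 7: x=3 → posterior Dirichlet(5/2, 13/4, 10, 10, 17/5)
obs 8: x=2 → posterior Dirichlet(5/2, 13/4, 11, 10, 17/5)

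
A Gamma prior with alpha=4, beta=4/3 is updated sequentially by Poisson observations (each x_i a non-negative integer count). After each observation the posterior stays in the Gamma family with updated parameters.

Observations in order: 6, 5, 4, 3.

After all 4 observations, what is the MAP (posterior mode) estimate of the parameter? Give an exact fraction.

obs 1: x=6 → posterior Gamma(10, 7/3)
obs 2: x=5 → posterior Gamma(15, 10/3)
obs 3: x=4 → posterior Gamma(19, 13/3)
obs 4: x=3 → posterior Gamma(22, 16/3)

63/16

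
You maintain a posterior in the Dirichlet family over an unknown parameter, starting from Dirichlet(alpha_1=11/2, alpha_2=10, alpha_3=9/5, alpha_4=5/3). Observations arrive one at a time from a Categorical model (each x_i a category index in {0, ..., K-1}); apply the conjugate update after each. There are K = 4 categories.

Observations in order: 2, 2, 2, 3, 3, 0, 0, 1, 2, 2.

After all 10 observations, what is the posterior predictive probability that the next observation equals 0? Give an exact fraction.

225/869

obs 1: x=2 → posterior Dirichlet(11/2, 10, 14/5, 5/3)
obs 2: x=2 → posterior Dirichlet(11/2, 10, 19/5, 5/3)
obs 3: x=2 → posterior Dirichlet(11/2, 10, 24/5, 5/3)
obs 4: x=3 → posterior Dirichlet(11/2, 10, 24/5, 8/3)
obs 5: x=3 → posterior Dirichlet(11/2, 10, 24/5, 11/3)
obs 6: x=0 → posterior Dirichlet(13/2, 10, 24/5, 11/3)
obs 7: x=0 → posterior Dirichlet(15/2, 10, 24/5, 11/3)
obs 8: x=1 → posterior Dirichlet(15/2, 11, 24/5, 11/3)
obs 9: x=2 → posterior Dirichlet(15/2, 11, 29/5, 11/3)
obs 10: x=2 → posterior Dirichlet(15/2, 11, 34/5, 11/3)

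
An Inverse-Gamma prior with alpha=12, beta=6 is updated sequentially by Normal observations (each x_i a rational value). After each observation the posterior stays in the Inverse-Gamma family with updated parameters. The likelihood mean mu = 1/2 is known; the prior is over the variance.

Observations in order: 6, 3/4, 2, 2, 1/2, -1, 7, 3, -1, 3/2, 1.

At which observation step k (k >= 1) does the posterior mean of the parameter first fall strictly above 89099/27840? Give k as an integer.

k = 8

obs 1: x=6 → posterior Inverse-Gamma(25/2, 169/8)
obs 2: x=3/4 → posterior Inverse-Gamma(13, 677/32)
obs 3: x=2 → posterior Inverse-Gamma(27/2, 713/32)
obs 4: x=2 → posterior Inverse-Gamma(14, 749/32)
obs 5: x=1/2 → posterior Inverse-Gamma(29/2, 749/32)
obs 6: x=-1 → posterior Inverse-Gamma(15, 785/32)
obs 7: x=7 → posterior Inverse-Gamma(31/2, 1461/32)
obs 8: x=3 → posterior Inverse-Gamma(16, 1561/32)
obs 9: x=-1 → posterior Inverse-Gamma(33/2, 1597/32)
obs 10: x=3/2 → posterior Inverse-Gamma(17, 1613/32)
obs 11: x=1 → posterior Inverse-Gamma(35/2, 1617/32)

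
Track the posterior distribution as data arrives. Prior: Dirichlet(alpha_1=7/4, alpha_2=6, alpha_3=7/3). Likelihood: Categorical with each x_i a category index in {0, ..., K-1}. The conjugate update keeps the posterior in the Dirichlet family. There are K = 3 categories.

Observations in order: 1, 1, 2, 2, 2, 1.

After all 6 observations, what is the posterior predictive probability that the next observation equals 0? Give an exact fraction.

21/193

obs 1: x=1 → posterior Dirichlet(7/4, 7, 7/3)
obs 2: x=1 → posterior Dirichlet(7/4, 8, 7/3)
obs 3: x=2 → posterior Dirichlet(7/4, 8, 10/3)
obs 4: x=2 → posterior Dirichlet(7/4, 8, 13/3)
obs 5: x=2 → posterior Dirichlet(7/4, 8, 16/3)
obs 6: x=1 → posterior Dirichlet(7/4, 9, 16/3)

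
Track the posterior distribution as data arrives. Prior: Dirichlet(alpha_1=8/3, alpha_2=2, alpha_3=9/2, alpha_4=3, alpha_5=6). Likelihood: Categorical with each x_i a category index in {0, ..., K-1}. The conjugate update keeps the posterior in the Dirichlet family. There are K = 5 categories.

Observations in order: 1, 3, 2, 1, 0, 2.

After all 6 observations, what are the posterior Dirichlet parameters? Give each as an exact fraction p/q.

alpha_1=11/3, alpha_2=4, alpha_3=13/2, alpha_4=4, alpha_5=6

obs 1: x=1 → posterior Dirichlet(8/3, 3, 9/2, 3, 6)
obs 2: x=3 → posterior Dirichlet(8/3, 3, 9/2, 4, 6)
obs 3: x=2 → posterior Dirichlet(8/3, 3, 11/2, 4, 6)
obs 4: x=1 → posterior Dirichlet(8/3, 4, 11/2, 4, 6)
obs 5: x=0 → posterior Dirichlet(11/3, 4, 11/2, 4, 6)
obs 6: x=2 → posterior Dirichlet(11/3, 4, 13/2, 4, 6)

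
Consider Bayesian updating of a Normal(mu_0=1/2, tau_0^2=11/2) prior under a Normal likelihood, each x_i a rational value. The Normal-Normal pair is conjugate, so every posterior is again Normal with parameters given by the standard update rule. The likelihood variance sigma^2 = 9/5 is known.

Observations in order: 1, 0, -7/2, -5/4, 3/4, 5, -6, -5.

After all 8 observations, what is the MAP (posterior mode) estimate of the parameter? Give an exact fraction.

-243/229

obs 1: x=1 → posterior Normal(64/73, 99/73)
obs 2: x=0 → posterior Normal(1/2, 99/128)
obs 3: x=-7/2 → posterior Normal(-257/366, 33/61)
obs 4: x=-5/4 → posterior Normal(-789/952, 99/238)
obs 5: x=3/4 → posterior Normal(-156/293, 99/293)
obs 6: x=5 → posterior Normal(119/348, 33/116)
obs 7: x=-6 → posterior Normal(-211/403, 99/403)
obs 8: x=-5 → posterior Normal(-243/229, 99/458)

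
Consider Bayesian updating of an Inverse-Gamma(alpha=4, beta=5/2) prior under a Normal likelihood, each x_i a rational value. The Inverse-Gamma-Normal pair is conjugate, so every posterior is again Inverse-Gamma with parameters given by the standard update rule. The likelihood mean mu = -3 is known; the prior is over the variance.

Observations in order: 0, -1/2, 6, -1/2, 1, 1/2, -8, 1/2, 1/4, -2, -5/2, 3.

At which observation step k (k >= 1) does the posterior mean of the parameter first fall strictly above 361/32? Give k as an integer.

k = 6

obs 1: x=0 → posterior Inverse-Gamma(9/2, 7)
obs 2: x=-1/2 → posterior Inverse-Gamma(5, 81/8)
obs 3: x=6 → posterior Inverse-Gamma(11/2, 405/8)
obs 4: x=-1/2 → posterior Inverse-Gamma(6, 215/4)
obs 5: x=1 → posterior Inverse-Gamma(13/2, 247/4)
obs 6: x=1/2 → posterior Inverse-Gamma(7, 543/8)
obs 7: x=-8 → posterior Inverse-Gamma(15/2, 643/8)
obs 8: x=1/2 → posterior Inverse-Gamma(8, 173/2)
obs 9: x=1/4 → posterior Inverse-Gamma(17/2, 2937/32)
obs 10: x=-2 → posterior Inverse-Gamma(9, 2953/32)
obs 11: x=-5/2 → posterior Inverse-Gamma(19/2, 2957/32)
obs 12: x=3 → posterior Inverse-Gamma(10, 3533/32)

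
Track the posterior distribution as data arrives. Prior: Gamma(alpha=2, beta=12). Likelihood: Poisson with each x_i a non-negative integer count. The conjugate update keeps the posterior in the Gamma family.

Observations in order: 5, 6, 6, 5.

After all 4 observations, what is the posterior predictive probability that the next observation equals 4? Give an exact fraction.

obs 1: x=5 → posterior Gamma(7, 13)
obs 2: x=6 → posterior Gamma(13, 14)
obs 3: x=6 → posterior Gamma(19, 15)
obs 4: x=5 → posterior Gamma(24, 16)

1390454252125339124766696328396800/28351092476867700887730107366063041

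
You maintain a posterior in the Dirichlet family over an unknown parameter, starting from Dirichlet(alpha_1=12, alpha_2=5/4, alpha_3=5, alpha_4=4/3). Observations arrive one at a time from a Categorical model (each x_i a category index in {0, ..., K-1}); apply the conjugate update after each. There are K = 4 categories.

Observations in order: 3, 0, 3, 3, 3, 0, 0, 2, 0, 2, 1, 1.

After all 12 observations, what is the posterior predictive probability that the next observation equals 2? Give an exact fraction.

obs 1: x=3 → posterior Dirichlet(12, 5/4, 5, 7/3)
obs 2: x=0 → posterior Dirichlet(13, 5/4, 5, 7/3)
obs 3: x=3 → posterior Dirichlet(13, 5/4, 5, 10/3)
obs 4: x=3 → posterior Dirichlet(13, 5/4, 5, 13/3)
obs 5: x=3 → posterior Dirichlet(13, 5/4, 5, 16/3)
obs 6: x=0 → posterior Dirichlet(14, 5/4, 5, 16/3)
obs 7: x=0 → posterior Dirichlet(15, 5/4, 5, 16/3)
obs 8: x=2 → posterior Dirichlet(15, 5/4, 6, 16/3)
obs 9: x=0 → posterior Dirichlet(16, 5/4, 6, 16/3)
obs 10: x=2 → posterior Dirichlet(16, 5/4, 7, 16/3)
obs 11: x=1 → posterior Dirichlet(16, 9/4, 7, 16/3)
obs 12: x=1 → posterior Dirichlet(16, 13/4, 7, 16/3)

84/379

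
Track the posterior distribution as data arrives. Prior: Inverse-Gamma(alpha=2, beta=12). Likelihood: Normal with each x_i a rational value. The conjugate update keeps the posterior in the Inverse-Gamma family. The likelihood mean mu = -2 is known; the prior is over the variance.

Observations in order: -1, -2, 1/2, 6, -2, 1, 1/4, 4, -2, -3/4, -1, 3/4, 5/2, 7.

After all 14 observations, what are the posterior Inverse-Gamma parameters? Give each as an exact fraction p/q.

alpha=9, beta=4107/32

obs 1: x=-1 → posterior Inverse-Gamma(5/2, 25/2)
obs 2: x=-2 → posterior Inverse-Gamma(3, 25/2)
obs 3: x=1/2 → posterior Inverse-Gamma(7/2, 125/8)
obs 4: x=6 → posterior Inverse-Gamma(4, 381/8)
obs 5: x=-2 → posterior Inverse-Gamma(9/2, 381/8)
obs 6: x=1 → posterior Inverse-Gamma(5, 417/8)
obs 7: x=1/4 → posterior Inverse-Gamma(11/2, 1749/32)
obs 8: x=4 → posterior Inverse-Gamma(6, 2325/32)
obs 9: x=-2 → posterior Inverse-Gamma(13/2, 2325/32)
obs 10: x=-3/4 → posterior Inverse-Gamma(7, 1175/16)
obs 11: x=-1 → posterior Inverse-Gamma(15/2, 1183/16)
obs 12: x=3/4 → posterior Inverse-Gamma(8, 2487/32)
obs 13: x=5/2 → posterior Inverse-Gamma(17/2, 2811/32)
obs 14: x=7 → posterior Inverse-Gamma(9, 4107/32)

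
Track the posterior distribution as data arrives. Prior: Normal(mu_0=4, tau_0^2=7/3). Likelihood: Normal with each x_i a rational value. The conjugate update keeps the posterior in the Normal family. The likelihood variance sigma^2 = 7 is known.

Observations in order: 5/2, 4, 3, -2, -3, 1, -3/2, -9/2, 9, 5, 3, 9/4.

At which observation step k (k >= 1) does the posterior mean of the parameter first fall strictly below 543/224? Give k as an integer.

k = 5

obs 1: x=5/2 → posterior Normal(29/8, 7/4)
obs 2: x=4 → posterior Normal(37/10, 7/5)
obs 3: x=3 → posterior Normal(43/12, 7/6)
obs 4: x=-2 → posterior Normal(39/14, 1)
obs 5: x=-3 → posterior Normal(33/16, 7/8)
obs 6: x=1 → posterior Normal(35/18, 7/9)
obs 7: x=-3/2 → posterior Normal(8/5, 7/10)
obs 8: x=-9/2 → posterior Normal(23/22, 7/11)
obs 9: x=9 → posterior Normal(41/24, 7/12)
obs 10: x=5 → posterior Normal(51/26, 7/13)
obs 11: x=3 → posterior Normal(57/28, 1/2)
obs 12: x=9/4 → posterior Normal(41/20, 7/15)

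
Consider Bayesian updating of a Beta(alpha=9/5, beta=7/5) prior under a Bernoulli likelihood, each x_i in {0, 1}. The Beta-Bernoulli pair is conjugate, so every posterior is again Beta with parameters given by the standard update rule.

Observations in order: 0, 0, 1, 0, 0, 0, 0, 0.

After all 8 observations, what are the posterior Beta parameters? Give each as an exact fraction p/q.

obs 1: x=0 → posterior Beta(9/5, 12/5)
obs 2: x=0 → posterior Beta(9/5, 17/5)
obs 3: x=1 → posterior Beta(14/5, 17/5)
obs 4: x=0 → posterior Beta(14/5, 22/5)
obs 5: x=0 → posterior Beta(14/5, 27/5)
obs 6: x=0 → posterior Beta(14/5, 32/5)
obs 7: x=0 → posterior Beta(14/5, 37/5)
obs 8: x=0 → posterior Beta(14/5, 42/5)

alpha=14/5, beta=42/5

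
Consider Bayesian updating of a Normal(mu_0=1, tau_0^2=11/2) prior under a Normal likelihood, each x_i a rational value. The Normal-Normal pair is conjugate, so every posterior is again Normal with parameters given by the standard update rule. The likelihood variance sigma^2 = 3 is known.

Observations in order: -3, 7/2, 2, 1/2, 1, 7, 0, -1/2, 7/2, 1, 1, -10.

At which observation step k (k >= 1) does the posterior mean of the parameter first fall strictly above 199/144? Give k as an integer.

obs 1: x=-3 → posterior Normal(-27/17, 33/17)
obs 2: x=7/2 → posterior Normal(23/56, 33/28)
obs 3: x=2 → posterior Normal(67/78, 11/13)
obs 4: x=1/2 → posterior Normal(39/50, 33/50)
obs 5: x=1 → posterior Normal(50/61, 33/61)
obs 6: x=7 → posterior Normal(127/72, 11/24)
obs 7: x=0 → posterior Normal(127/83, 33/83)
obs 8: x=-1/2 → posterior Normal(243/188, 33/94)
obs 9: x=7/2 → posterior Normal(32/21, 11/35)
obs 10: x=1 → posterior Normal(171/116, 33/116)
obs 11: x=1 → posterior Normal(182/127, 33/127)
obs 12: x=-10 → posterior Normal(12/23, 11/46)

k = 6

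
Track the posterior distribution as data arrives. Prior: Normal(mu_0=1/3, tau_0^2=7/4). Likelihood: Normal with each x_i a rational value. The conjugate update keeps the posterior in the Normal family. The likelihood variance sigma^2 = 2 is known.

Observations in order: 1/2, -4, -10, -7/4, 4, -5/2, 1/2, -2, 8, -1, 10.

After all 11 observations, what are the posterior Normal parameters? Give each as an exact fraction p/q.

obs 1: x=1/2 → posterior Normal(37/90, 14/15)
obs 2: x=-4 → posterior Normal(-131/132, 7/11)
obs 3: x=-10 → posterior Normal(-19/6, 14/29)
obs 4: x=-7/4 → posterior Normal(-1249/432, 7/18)
obs 5: x=4 → posterior Normal(-913/516, 14/43)
obs 6: x=-5/2 → posterior Normal(-1123/600, 7/25)
obs 7: x=1/2 → posterior Normal(-1081/684, 14/57)
obs 8: x=-2 → posterior Normal(-1249/768, 7/32)
obs 9: x=8 → posterior Normal(-577/852, 14/71)
obs 10: x=-1 → posterior Normal(-661/936, 7/39)
obs 11: x=10 → posterior Normal(179/1020, 14/85)

mu_0=179/1020, tau_0^2=14/85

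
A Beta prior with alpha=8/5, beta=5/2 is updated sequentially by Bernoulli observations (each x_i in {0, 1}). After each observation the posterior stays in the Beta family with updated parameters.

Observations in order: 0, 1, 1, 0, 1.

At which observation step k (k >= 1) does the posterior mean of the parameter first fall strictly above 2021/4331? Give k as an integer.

k = 3

obs 1: x=0 → posterior Beta(8/5, 7/2)
obs 2: x=1 → posterior Beta(13/5, 7/2)
obs 3: x=1 → posterior Beta(18/5, 7/2)
obs 4: x=0 → posterior Beta(18/5, 9/2)
obs 5: x=1 → posterior Beta(23/5, 9/2)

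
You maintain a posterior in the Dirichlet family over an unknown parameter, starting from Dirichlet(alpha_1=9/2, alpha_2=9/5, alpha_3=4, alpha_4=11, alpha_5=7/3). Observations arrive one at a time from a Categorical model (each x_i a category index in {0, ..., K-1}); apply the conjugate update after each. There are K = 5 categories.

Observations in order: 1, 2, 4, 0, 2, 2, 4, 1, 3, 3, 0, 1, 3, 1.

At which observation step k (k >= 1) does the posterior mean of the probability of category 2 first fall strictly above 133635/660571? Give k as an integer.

k = 5

obs 1: x=1 → posterior Dirichlet(9/2, 14/5, 4, 11, 7/3)
obs 2: x=2 → posterior Dirichlet(9/2, 14/5, 5, 11, 7/3)
obs 3: x=4 → posterior Dirichlet(9/2, 14/5, 5, 11, 10/3)
obs 4: x=0 → posterior Dirichlet(11/2, 14/5, 5, 11, 10/3)
obs 5: x=2 → posterior Dirichlet(11/2, 14/5, 6, 11, 10/3)
obs 6: x=2 → posterior Dirichlet(11/2, 14/5, 7, 11, 10/3)
obs 7: x=4 → posterior Dirichlet(11/2, 14/5, 7, 11, 13/3)
obs 8: x=1 → posterior Dirichlet(11/2, 19/5, 7, 11, 13/3)
obs 9: x=3 → posterior Dirichlet(11/2, 19/5, 7, 12, 13/3)
obs 10: x=3 → posterior Dirichlet(11/2, 19/5, 7, 13, 13/3)
obs 11: x=0 → posterior Dirichlet(13/2, 19/5, 7, 13, 13/3)
obs 12: x=1 → posterior Dirichlet(13/2, 24/5, 7, 13, 13/3)
obs 13: x=3 → posterior Dirichlet(13/2, 24/5, 7, 14, 13/3)
obs 14: x=1 → posterior Dirichlet(13/2, 29/5, 7, 14, 13/3)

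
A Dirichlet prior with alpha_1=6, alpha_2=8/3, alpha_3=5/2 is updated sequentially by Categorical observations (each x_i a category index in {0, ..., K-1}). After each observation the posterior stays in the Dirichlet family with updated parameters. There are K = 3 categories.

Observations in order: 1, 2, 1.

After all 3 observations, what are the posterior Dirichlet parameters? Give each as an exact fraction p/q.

obs 1: x=1 → posterior Dirichlet(6, 11/3, 5/2)
obs 2: x=2 → posterior Dirichlet(6, 11/3, 7/2)
obs 3: x=1 → posterior Dirichlet(6, 14/3, 7/2)

alpha_1=6, alpha_2=14/3, alpha_3=7/2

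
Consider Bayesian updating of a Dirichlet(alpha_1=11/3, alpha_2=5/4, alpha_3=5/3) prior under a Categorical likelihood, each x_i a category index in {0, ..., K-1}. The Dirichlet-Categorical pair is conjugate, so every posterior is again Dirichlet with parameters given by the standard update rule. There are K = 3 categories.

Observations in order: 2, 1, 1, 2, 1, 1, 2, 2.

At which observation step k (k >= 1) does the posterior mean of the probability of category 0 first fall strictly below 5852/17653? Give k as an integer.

k = 5

obs 1: x=2 → posterior Dirichlet(11/3, 5/4, 8/3)
obs 2: x=1 → posterior Dirichlet(11/3, 9/4, 8/3)
obs 3: x=1 → posterior Dirichlet(11/3, 13/4, 8/3)
obs 4: x=2 → posterior Dirichlet(11/3, 13/4, 11/3)
obs 5: x=1 → posterior Dirichlet(11/3, 17/4, 11/3)
obs 6: x=1 → posterior Dirichlet(11/3, 21/4, 11/3)
obs 7: x=2 → posterior Dirichlet(11/3, 21/4, 14/3)
obs 8: x=2 → posterior Dirichlet(11/3, 21/4, 17/3)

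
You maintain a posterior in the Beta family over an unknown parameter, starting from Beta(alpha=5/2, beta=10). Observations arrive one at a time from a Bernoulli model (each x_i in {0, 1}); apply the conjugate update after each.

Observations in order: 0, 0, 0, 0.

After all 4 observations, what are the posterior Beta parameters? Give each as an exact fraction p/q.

obs 1: x=0 → posterior Beta(5/2, 11)
obs 2: x=0 → posterior Beta(5/2, 12)
obs 3: x=0 → posterior Beta(5/2, 13)
obs 4: x=0 → posterior Beta(5/2, 14)

alpha=5/2, beta=14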